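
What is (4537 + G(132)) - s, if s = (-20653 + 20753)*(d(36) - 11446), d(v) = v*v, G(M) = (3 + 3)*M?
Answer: 1020329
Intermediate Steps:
G(M) = 6*M
d(v) = v²
s = -1015000 (s = (-20653 + 20753)*(36² - 11446) = 100*(1296 - 11446) = 100*(-10150) = -1015000)
(4537 + G(132)) - s = (4537 + 6*132) - 1*(-1015000) = (4537 + 792) + 1015000 = 5329 + 1015000 = 1020329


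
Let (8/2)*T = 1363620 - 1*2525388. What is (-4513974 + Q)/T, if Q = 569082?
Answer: 657482/48407 ≈ 13.582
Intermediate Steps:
T = -290442 (T = (1363620 - 1*2525388)/4 = (1363620 - 2525388)/4 = (¼)*(-1161768) = -290442)
(-4513974 + Q)/T = (-4513974 + 569082)/(-290442) = -3944892*(-1/290442) = 657482/48407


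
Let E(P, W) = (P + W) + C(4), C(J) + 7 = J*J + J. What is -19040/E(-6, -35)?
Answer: 680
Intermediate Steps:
C(J) = -7 + J + J² (C(J) = -7 + (J*J + J) = -7 + (J² + J) = -7 + (J + J²) = -7 + J + J²)
E(P, W) = 13 + P + W (E(P, W) = (P + W) + (-7 + 4 + 4²) = (P + W) + (-7 + 4 + 16) = (P + W) + 13 = 13 + P + W)
-19040/E(-6, -35) = -19040/(13 - 6 - 35) = -19040/(-28) = -19040*(-1/28) = 680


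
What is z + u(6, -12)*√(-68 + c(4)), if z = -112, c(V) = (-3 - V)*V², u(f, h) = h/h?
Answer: -112 + 6*I*√5 ≈ -112.0 + 13.416*I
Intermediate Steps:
u(f, h) = 1
c(V) = V²*(-3 - V)
z + u(6, -12)*√(-68 + c(4)) = -112 + 1*√(-68 + 4²*(-3 - 1*4)) = -112 + 1*√(-68 + 16*(-3 - 4)) = -112 + 1*√(-68 + 16*(-7)) = -112 + 1*√(-68 - 112) = -112 + 1*√(-180) = -112 + 1*(6*I*√5) = -112 + 6*I*√5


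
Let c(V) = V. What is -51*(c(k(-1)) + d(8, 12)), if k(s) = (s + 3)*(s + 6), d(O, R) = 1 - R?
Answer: 51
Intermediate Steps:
k(s) = (3 + s)*(6 + s)
-51*(c(k(-1)) + d(8, 12)) = -51*((18 + (-1)**2 + 9*(-1)) + (1 - 1*12)) = -51*((18 + 1 - 9) + (1 - 12)) = -51*(10 - 11) = -51*(-1) = 51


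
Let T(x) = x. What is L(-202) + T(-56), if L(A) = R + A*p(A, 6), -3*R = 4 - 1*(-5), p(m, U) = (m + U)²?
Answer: -7760091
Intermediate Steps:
p(m, U) = (U + m)²
R = -3 (R = -(4 - 1*(-5))/3 = -(4 + 5)/3 = -⅓*9 = -3)
L(A) = -3 + A*(6 + A)²
L(-202) + T(-56) = (-3 - 202*(6 - 202)²) - 56 = (-3 - 202*(-196)²) - 56 = (-3 - 202*38416) - 56 = (-3 - 7760032) - 56 = -7760035 - 56 = -7760091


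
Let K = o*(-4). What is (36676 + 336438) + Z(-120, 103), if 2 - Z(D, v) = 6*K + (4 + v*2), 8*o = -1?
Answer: 372903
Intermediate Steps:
o = -⅛ (o = (⅛)*(-1) = -⅛ ≈ -0.12500)
K = ½ (K = -⅛*(-4) = ½ ≈ 0.50000)
Z(D, v) = -5 - 2*v (Z(D, v) = 2 - (6*(½) + (4 + v*2)) = 2 - (3 + (4 + 2*v)) = 2 - (7 + 2*v) = 2 + (-7 - 2*v) = -5 - 2*v)
(36676 + 336438) + Z(-120, 103) = (36676 + 336438) + (-5 - 2*103) = 373114 + (-5 - 206) = 373114 - 211 = 372903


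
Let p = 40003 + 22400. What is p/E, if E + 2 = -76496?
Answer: -62403/76498 ≈ -0.81575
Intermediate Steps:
E = -76498 (E = -2 - 76496 = -76498)
p = 62403
p/E = 62403/(-76498) = 62403*(-1/76498) = -62403/76498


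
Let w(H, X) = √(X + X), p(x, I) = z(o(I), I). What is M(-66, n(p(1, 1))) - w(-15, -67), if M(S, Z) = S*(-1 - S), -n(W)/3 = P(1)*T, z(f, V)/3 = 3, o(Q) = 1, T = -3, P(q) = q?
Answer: -4290 - I*√134 ≈ -4290.0 - 11.576*I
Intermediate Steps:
z(f, V) = 9 (z(f, V) = 3*3 = 9)
p(x, I) = 9
w(H, X) = √2*√X (w(H, X) = √(2*X) = √2*√X)
n(W) = 9 (n(W) = -3*(-3) = 9)
M(-66, n(p(1, 1))) - w(-15, -67) = -1*(-66)*(1 - 66) - √2*√(-67) = -1*(-66)*(-65) - √2*I*√67 = -4290 - I*√134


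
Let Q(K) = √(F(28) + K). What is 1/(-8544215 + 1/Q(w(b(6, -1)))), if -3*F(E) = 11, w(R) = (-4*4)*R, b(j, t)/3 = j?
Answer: -7476188125/63878158720446878 + 5*I*√105/63878158720446878 ≈ -1.1704e-7 + 8.0207e-16*I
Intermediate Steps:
b(j, t) = 3*j
w(R) = -16*R
F(E) = -11/3 (F(E) = -⅓*11 = -11/3)
Q(K) = √(-11/3 + K)
1/(-8544215 + 1/Q(w(b(6, -1)))) = 1/(-8544215 + 1/(√(-33 + 9*(-48*6))/3)) = 1/(-8544215 + 1/(√(-33 + 9*(-16*18))/3)) = 1/(-8544215 + 1/(√(-33 + 9*(-288))/3)) = 1/(-8544215 + 1/(√(-33 - 2592)/3)) = 1/(-8544215 + 1/(√(-2625)/3)) = 1/(-8544215 + 1/((5*I*√105)/3)) = 1/(-8544215 + 1/(5*I*√105/3)) = 1/(-8544215 - I*√105/175)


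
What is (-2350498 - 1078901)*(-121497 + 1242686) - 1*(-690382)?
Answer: -3845003745029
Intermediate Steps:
(-2350498 - 1078901)*(-121497 + 1242686) - 1*(-690382) = -3429399*1121189 + 690382 = -3845004435411 + 690382 = -3845003745029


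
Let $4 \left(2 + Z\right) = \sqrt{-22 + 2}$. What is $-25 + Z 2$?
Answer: $-29 + i \sqrt{5} \approx -29.0 + 2.2361 i$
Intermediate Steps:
$Z = -2 + \frac{i \sqrt{5}}{2}$ ($Z = -2 + \frac{\sqrt{-22 + 2}}{4} = -2 + \frac{\sqrt{-20}}{4} = -2 + \frac{2 i \sqrt{5}}{4} = -2 + \frac{i \sqrt{5}}{2} \approx -2.0 + 1.118 i$)
$-25 + Z 2 = -25 + \left(-2 + \frac{i \sqrt{5}}{2}\right) 2 = -25 - \left(4 - i \sqrt{5}\right) = -29 + i \sqrt{5}$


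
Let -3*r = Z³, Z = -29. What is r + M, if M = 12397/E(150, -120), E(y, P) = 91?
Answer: 322370/39 ≈ 8265.9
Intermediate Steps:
M = 1771/13 (M = 12397/91 = 12397*(1/91) = 1771/13 ≈ 136.23)
r = 24389/3 (r = -⅓*(-29)³ = -⅓*(-24389) = 24389/3 ≈ 8129.7)
r + M = 24389/3 + 1771/13 = 322370/39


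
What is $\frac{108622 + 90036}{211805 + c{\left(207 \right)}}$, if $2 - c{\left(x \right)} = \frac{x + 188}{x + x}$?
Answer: $\frac{82244412}{87687703} \approx 0.93792$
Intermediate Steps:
$c{\left(x \right)} = 2 - \frac{188 + x}{2 x}$ ($c{\left(x \right)} = 2 - \frac{x + 188}{x + x} = 2 - \frac{188 + x}{2 x}$)
$\frac{108622 + 90036}{211805 + c{\left(207 \right)}} = \frac{108622 + 90036}{211805 + \left(\frac{3}{2} - \frac{94}{207}\right)} = \frac{198658}{211805 + \left(\frac{3}{2} - \frac{94}{207}\right)} = \frac{198658}{211805 + \frac{433}{414}} = \frac{198658}{\frac{87687703}{414}} = 198658 \cdot \frac{414}{87687703} = \frac{82244412}{87687703}$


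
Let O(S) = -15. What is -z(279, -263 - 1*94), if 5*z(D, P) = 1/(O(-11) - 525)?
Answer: 1/2700 ≈ 0.00037037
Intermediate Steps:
z(D, P) = -1/2700 (z(D, P) = 1/(5*(-15 - 525)) = (⅕)/(-540) = (⅕)*(-1/540) = -1/2700)
-z(279, -263 - 1*94) = -1*(-1/2700) = 1/2700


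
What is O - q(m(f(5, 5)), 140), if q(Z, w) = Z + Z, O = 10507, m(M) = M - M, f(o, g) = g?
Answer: 10507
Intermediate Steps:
m(M) = 0
q(Z, w) = 2*Z
O - q(m(f(5, 5)), 140) = 10507 - 2*0 = 10507 - 1*0 = 10507 + 0 = 10507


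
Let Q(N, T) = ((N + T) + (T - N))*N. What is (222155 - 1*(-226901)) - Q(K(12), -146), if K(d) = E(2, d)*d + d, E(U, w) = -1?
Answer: 449056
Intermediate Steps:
K(d) = 0 (K(d) = -d + d = 0)
Q(N, T) = 2*N*T (Q(N, T) = (2*T)*N = 2*N*T)
(222155 - 1*(-226901)) - Q(K(12), -146) = (222155 - 1*(-226901)) - 2*0*(-146) = (222155 + 226901) - 1*0 = 449056 + 0 = 449056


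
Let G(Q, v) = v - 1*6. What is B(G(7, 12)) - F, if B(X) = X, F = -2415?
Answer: 2421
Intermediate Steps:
G(Q, v) = -6 + v (G(Q, v) = v - 6 = -6 + v)
B(G(7, 12)) - F = (-6 + 12) - 1*(-2415) = 6 + 2415 = 2421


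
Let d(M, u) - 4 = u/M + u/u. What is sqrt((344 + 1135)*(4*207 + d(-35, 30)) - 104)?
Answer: sqrt(60301129)/7 ≈ 1109.3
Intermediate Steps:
d(M, u) = 5 + u/M (d(M, u) = 4 + (u/M + u/u) = 4 + (u/M + 1) = 4 + (1 + u/M) = 5 + u/M)
sqrt((344 + 1135)*(4*207 + d(-35, 30)) - 104) = sqrt((344 + 1135)*(4*207 + (5 + 30/(-35))) - 104) = sqrt(1479*(828 + (5 + 30*(-1/35))) - 104) = sqrt(1479*(828 + (5 - 6/7)) - 104) = sqrt(1479*(828 + 29/7) - 104) = sqrt(1479*(5825/7) - 104) = sqrt(8615175/7 - 104) = sqrt(8614447/7) = sqrt(60301129)/7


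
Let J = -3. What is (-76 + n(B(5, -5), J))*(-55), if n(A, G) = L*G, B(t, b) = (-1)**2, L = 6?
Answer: 5170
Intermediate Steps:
B(t, b) = 1
n(A, G) = 6*G
(-76 + n(B(5, -5), J))*(-55) = (-76 + 6*(-3))*(-55) = (-76 - 18)*(-55) = -94*(-55) = 5170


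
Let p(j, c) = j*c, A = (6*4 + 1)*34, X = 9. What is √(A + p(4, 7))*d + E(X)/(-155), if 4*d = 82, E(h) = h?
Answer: -9/155 + 41*√878/2 ≈ 607.38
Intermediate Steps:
d = 41/2 (d = (¼)*82 = 41/2 ≈ 20.500)
A = 850 (A = (24 + 1)*34 = 25*34 = 850)
p(j, c) = c*j
√(A + p(4, 7))*d + E(X)/(-155) = √(850 + 7*4)*(41/2) + 9/(-155) = √(850 + 28)*(41/2) + 9*(-1/155) = √878*(41/2) - 9/155 = 41*√878/2 - 9/155 = -9/155 + 41*√878/2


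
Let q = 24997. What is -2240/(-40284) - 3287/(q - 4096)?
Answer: -7132939/70164657 ≈ -0.10166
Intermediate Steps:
-2240/(-40284) - 3287/(q - 4096) = -2240/(-40284) - 3287/(24997 - 4096) = -2240*(-1/40284) - 3287/20901 = 560/10071 - 3287*1/20901 = 560/10071 - 3287/20901 = -7132939/70164657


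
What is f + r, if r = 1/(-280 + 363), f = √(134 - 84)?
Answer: 1/83 + 5*√2 ≈ 7.0831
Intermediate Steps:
f = 5*√2 (f = √50 = 5*√2 ≈ 7.0711)
r = 1/83 ≈ 0.012048
f + r = 5*√2 + 1/83 = 1/83 + 5*√2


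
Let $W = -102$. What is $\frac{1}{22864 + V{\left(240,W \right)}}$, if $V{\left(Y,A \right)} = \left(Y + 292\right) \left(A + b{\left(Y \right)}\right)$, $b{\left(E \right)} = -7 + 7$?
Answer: $- \frac{1}{31400} \approx -3.1847 \cdot 10^{-5}$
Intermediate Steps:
$b{\left(E \right)} = 0$
$V{\left(Y,A \right)} = A \left(292 + Y\right)$ ($V{\left(Y,A \right)} = \left(Y + 292\right) \left(A + 0\right) = \left(292 + Y\right) A = A \left(292 + Y\right)$)
$\frac{1}{22864 + V{\left(240,W \right)}} = \frac{1}{22864 - 102 \left(292 + 240\right)} = \frac{1}{22864 - 54264} = \frac{1}{-31400} = - \frac{1}{31400}$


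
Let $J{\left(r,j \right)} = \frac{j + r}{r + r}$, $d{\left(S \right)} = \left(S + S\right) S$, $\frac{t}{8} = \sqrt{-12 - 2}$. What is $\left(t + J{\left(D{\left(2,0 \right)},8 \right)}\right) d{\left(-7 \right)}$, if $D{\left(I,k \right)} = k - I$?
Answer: $-147 + 784 i \sqrt{14} \approx -147.0 + 2933.5 i$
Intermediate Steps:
$t = 8 i \sqrt{14}$ ($t = 8 \sqrt{-12 - 2} = 8 \sqrt{-14} = 8 i \sqrt{14} \approx 29.933 i$)
$d{\left(S \right)} = 2 S^{2}$ ($d{\left(S \right)} = 2 S S = 2 S^{2}$)
$J{\left(r,j \right)} = \frac{j + r}{2 r}$
$\left(t + J{\left(D{\left(2,0 \right)},8 \right)}\right) d{\left(-7 \right)} = \left(8 i \sqrt{14} + \frac{8 + \left(0 - 2\right)}{2 \left(0 - 2\right)}\right) 2 \left(-7\right)^{2} = \left(8 i \sqrt{14} + \frac{8 + \left(0 - 2\right)}{2 \left(0 - 2\right)}\right) 2 \cdot 49 = \left(8 i \sqrt{14} + \frac{8 - 2}{2 \left(-2\right)}\right) 98 = \left(8 i \sqrt{14} + \frac{1}{2} \left(- \frac{1}{2}\right) 6\right) 98 = \left(8 i \sqrt{14} - \frac{3}{2}\right) 98 = \left(- \frac{3}{2} + 8 i \sqrt{14}\right) 98 = -147 + 784 i \sqrt{14}$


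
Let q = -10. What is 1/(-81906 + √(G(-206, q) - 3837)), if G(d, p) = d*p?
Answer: -81906/6708594613 - I*√1777/6708594613 ≈ -1.2209e-5 - 6.2836e-9*I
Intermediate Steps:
1/(-81906 + √(G(-206, q) - 3837)) = 1/(-81906 + √(-206*(-10) - 3837)) = 1/(-81906 + √(2060 - 3837)) = 1/(-81906 + √(-1777)) = 1/(-81906 + I*√1777)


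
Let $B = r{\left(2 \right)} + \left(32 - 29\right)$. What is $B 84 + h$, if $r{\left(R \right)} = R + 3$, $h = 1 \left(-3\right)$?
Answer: $669$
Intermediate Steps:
$h = -3$
$r{\left(R \right)} = 3 + R$
$B = 8$ ($B = \left(3 + 2\right) + \left(32 - 29\right) = 5 + 3 = 8$)
$B 84 + h = 8 \cdot 84 - 3 = 672 - 3 = 669$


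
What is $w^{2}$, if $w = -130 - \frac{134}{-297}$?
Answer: $\frac{1480402576}{88209} \approx 16783.0$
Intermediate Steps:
$w = - \frac{38476}{297}$ ($w = -130 - 134 \left(- \frac{1}{297}\right) = -130 - - \frac{134}{297} = -130 + \frac{134}{297} = - \frac{38476}{297} \approx -129.55$)
$w^{2} = \left(- \frac{38476}{297}\right)^{2} = \frac{1480402576}{88209}$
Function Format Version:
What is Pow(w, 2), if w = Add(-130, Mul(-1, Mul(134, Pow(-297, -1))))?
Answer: Rational(1480402576, 88209) ≈ 16783.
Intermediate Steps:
w = Rational(-38476, 297) (w = Add(-130, Mul(-1, Mul(134, Rational(-1, 297)))) = Add(-130, Mul(-1, Rational(-134, 297))) = Add(-130, Rational(134, 297)) = Rational(-38476, 297) ≈ -129.55)
Pow(w, 2) = Pow(Rational(-38476, 297), 2) = Rational(1480402576, 88209)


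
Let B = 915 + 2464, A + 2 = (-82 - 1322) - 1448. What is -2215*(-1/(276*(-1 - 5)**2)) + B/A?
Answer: -13626067/14178672 ≈ -0.96103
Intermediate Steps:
A = -2854 (A = -2 + ((-82 - 1322) - 1448) = -2 + (-1404 - 1448) = -2 - 2852 = -2854)
B = 3379
-2215*(-1/(276*(-1 - 5)**2)) + B/A = -2215*(-1/(276*(-1 - 5)**2)) + 3379/(-2854) = -2215/((-6)**2*(-276)) + 3379*(-1/2854) = -2215/(36*(-276)) - 3379/2854 = -2215/(-9936) - 3379/2854 = -2215*(-1/9936) - 3379/2854 = 2215/9936 - 3379/2854 = -13626067/14178672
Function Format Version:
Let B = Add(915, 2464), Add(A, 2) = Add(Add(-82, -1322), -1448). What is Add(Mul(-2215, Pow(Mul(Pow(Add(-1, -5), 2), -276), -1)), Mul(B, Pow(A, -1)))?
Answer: Rational(-13626067, 14178672) ≈ -0.96103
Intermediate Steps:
A = -2854 (A = Add(-2, Add(Add(-82, -1322), -1448)) = Add(-2, Add(-1404, -1448)) = Add(-2, -2852) = -2854)
B = 3379
Add(Mul(-2215, Pow(Mul(Pow(Add(-1, -5), 2), -276), -1)), Mul(B, Pow(A, -1))) = Add(Mul(-2215, Pow(Mul(Pow(Add(-1, -5), 2), -276), -1)), Mul(3379, Pow(-2854, -1))) = Add(Mul(-2215, Pow(Mul(Pow(-6, 2), -276), -1)), Mul(3379, Rational(-1, 2854))) = Add(Mul(-2215, Pow(Mul(36, -276), -1)), Rational(-3379, 2854)) = Add(Mul(-2215, Pow(-9936, -1)), Rational(-3379, 2854)) = Add(Mul(-2215, Rational(-1, 9936)), Rational(-3379, 2854)) = Add(Rational(2215, 9936), Rational(-3379, 2854)) = Rational(-13626067, 14178672)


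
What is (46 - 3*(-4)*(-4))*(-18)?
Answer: 36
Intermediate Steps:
(46 - 3*(-4)*(-4))*(-18) = (46 + 12*(-4))*(-18) = (46 - 48)*(-18) = -2*(-18) = 36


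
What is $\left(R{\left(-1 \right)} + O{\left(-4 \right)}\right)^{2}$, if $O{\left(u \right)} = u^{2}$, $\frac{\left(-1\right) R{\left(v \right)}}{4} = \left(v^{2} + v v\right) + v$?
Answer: $144$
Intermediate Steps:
$R{\left(v \right)} = - 8 v^{2} - 4 v$ ($R{\left(v \right)} = - 4 \left(\left(v^{2} + v v\right) + v\right) = - 4 \left(\left(v^{2} + v^{2}\right) + v\right) = - 4 \left(2 v^{2} + v\right) = - 4 \left(v + 2 v^{2}\right) = - 8 v^{2} - 4 v$)
$\left(R{\left(-1 \right)} + O{\left(-4 \right)}\right)^{2} = \left(\left(-4\right) \left(-1\right) \left(1 + 2 \left(-1\right)\right) + \left(-4\right)^{2}\right)^{2} = \left(\left(-4\right) \left(-1\right) \left(1 - 2\right) + 16\right)^{2} = \left(\left(-4\right) \left(-1\right) \left(-1\right) + 16\right)^{2} = \left(-4 + 16\right)^{2} = 12^{2} = 144$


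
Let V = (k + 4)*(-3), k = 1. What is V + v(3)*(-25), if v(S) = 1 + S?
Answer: -115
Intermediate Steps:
V = -15 (V = (1 + 4)*(-3) = 5*(-3) = -15)
V + v(3)*(-25) = -15 + (1 + 3)*(-25) = -15 + 4*(-25) = -15 - 100 = -115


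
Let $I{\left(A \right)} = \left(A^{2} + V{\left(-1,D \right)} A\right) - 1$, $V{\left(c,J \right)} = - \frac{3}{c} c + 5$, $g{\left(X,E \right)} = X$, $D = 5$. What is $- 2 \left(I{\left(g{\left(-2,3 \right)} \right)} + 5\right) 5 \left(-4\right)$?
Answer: $160$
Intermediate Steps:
$V{\left(c,J \right)} = 2$ ($V{\left(c,J \right)} = -3 + 5 = 2$)
$I{\left(A \right)} = -1 + A^{2} + 2 A$ ($I{\left(A \right)} = \left(A^{2} + 2 A\right) - 1 = -1 + A^{2} + 2 A$)
$- 2 \left(I{\left(g{\left(-2,3 \right)} \right)} + 5\right) 5 \left(-4\right) = - 2 \left(\left(-1 + \left(-2\right)^{2} + 2 \left(-2\right)\right) + 5\right) 5 \left(-4\right) = - 2 \left(\left(-1 + 4 - 4\right) + 5\right) 5 \left(-4\right) = - 2 \left(-1 + 5\right) 5 \left(-4\right) = \left(-2\right) 4 \cdot 5 \left(-4\right) = \left(-8\right) 5 \left(-4\right) = \left(-40\right) \left(-4\right) = 160$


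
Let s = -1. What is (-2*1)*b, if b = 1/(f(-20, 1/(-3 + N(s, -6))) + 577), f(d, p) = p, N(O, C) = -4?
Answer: -7/2019 ≈ -0.0034671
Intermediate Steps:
b = 7/4038 (b = 1/(1/(-3 - 4) + 577) = 1/(1/(-7) + 577) = 1/(-1/7 + 577) = 1/(4038/7) = 7/4038 ≈ 0.0017335)
(-2*1)*b = -2*1*(7/4038) = -2*7/4038 = -7/2019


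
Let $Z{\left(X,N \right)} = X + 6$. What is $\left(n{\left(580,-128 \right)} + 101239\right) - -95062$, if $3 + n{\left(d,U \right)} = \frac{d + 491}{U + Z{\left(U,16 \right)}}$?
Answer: $\frac{49073429}{250} \approx 1.9629 \cdot 10^{5}$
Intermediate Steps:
$Z{\left(X,N \right)} = 6 + X$
$n{\left(d,U \right)} = -3 + \frac{491 + d}{6 + 2 U}$ ($n{\left(d,U \right)} = -3 + \frac{d + 491}{U + \left(6 + U\right)} = -3 + \frac{491 + d}{6 + 2 U}$)
$\left(n{\left(580,-128 \right)} + 101239\right) - -95062 = \left(\frac{473 + 580 - -768}{2 \left(3 - 128\right)} + 101239\right) - -95062 = \left(\frac{473 + 580 + 768}{2 \left(-125\right)} + 101239\right) + 95062 = \left(\frac{1}{2} \left(- \frac{1}{125}\right) 1821 + 101239\right) + 95062 = \left(- \frac{1821}{250} + 101239\right) + 95062 = \frac{25307929}{250} + 95062 = \frac{49073429}{250}$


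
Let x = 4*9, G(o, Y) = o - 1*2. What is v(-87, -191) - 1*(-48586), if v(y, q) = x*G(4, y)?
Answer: 48658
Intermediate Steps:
G(o, Y) = -2 + o (G(o, Y) = o - 2 = -2 + o)
x = 36
v(y, q) = 72 (v(y, q) = 36*(-2 + 4) = 36*2 = 72)
v(-87, -191) - 1*(-48586) = 72 - 1*(-48586) = 72 + 48586 = 48658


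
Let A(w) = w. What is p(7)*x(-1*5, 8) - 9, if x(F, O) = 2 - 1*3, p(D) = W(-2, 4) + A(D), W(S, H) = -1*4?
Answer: -12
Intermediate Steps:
W(S, H) = -4
p(D) = -4 + D
x(F, O) = -1 (x(F, O) = 2 - 3 = -1)
p(7)*x(-1*5, 8) - 9 = (-4 + 7)*(-1) - 9 = 3*(-1) - 9 = -3 - 9 = -12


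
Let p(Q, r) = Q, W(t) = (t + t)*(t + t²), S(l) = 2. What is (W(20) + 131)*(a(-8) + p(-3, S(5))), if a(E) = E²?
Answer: 1032791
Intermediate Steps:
W(t) = 2*t*(t + t²) (W(t) = (2*t)*(t + t²) = 2*t*(t + t²))
(W(20) + 131)*(a(-8) + p(-3, S(5))) = (2*20²*(1 + 20) + 131)*((-8)² - 3) = (2*400*21 + 131)*(64 - 3) = (16800 + 131)*61 = 16931*61 = 1032791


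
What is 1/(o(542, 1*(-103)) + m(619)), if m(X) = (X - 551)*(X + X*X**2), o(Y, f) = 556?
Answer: 1/16128055460 ≈ 6.2004e-11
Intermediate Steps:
m(X) = (-551 + X)*(X + X**3)
1/(o(542, 1*(-103)) + m(619)) = 1/(556 + 619*(-551 + 619 + 619**3 - 551*619**2)) = 1/(556 + 619*(-551 + 619 + 237176659 - 551*383161)) = 1/(556 + 619*(-551 + 619 + 237176659 - 211121711)) = 1/(556 + 619*26055016) = 1/(556 + 16128054904) = 1/16128055460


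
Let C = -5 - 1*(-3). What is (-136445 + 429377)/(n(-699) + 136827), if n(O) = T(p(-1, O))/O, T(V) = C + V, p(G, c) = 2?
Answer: 32548/15203 ≈ 2.1409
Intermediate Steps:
C = -2 (C = -5 + 3 = -2)
T(V) = -2 + V
n(O) = 0 (n(O) = (-2 + 2)/O = 0/O = 0)
(-136445 + 429377)/(n(-699) + 136827) = (-136445 + 429377)/(0 + 136827) = 292932/136827 = 292932*(1/136827) = 32548/15203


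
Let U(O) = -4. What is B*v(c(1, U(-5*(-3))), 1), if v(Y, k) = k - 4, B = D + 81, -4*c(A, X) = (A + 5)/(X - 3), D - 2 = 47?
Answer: -390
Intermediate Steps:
D = 49 (D = 2 + 47 = 49)
c(A, X) = -(5 + A)/(4*(-3 + X)) (c(A, X) = -(A + 5)/(4*(X - 3)) = -(5 + A)/(4*(-3 + X)))
B = 130 (B = 49 + 81 = 130)
v(Y, k) = -4 + k
B*v(c(1, U(-5*(-3))), 1) = 130*(-4 + 1) = 130*(-3) = -390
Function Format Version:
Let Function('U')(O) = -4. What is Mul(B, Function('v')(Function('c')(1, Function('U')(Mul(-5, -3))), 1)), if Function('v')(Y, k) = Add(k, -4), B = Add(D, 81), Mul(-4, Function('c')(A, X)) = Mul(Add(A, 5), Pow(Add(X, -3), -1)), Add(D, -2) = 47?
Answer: -390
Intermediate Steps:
D = 49 (D = Add(2, 47) = 49)
Function('c')(A, X) = Mul(Rational(-1, 4), Pow(Add(-3, X), -1), Add(5, A)) (Function('c')(A, X) = Mul(Rational(-1, 4), Mul(Add(A, 5), Pow(Add(X, -3), -1))) = Mul(Rational(-1, 4), Mul(Add(5, A), Pow(Add(-3, X), -1))) = Mul(Rational(-1, 4), Mul(Pow(Add(-3, X), -1), Add(5, A))) = Mul(Rational(-1, 4), Pow(Add(-3, X), -1), Add(5, A)))
B = 130 (B = Add(49, 81) = 130)
Function('v')(Y, k) = Add(-4, k)
Mul(B, Function('v')(Function('c')(1, Function('U')(Mul(-5, -3))), 1)) = Mul(130, Add(-4, 1)) = Mul(130, -3) = -390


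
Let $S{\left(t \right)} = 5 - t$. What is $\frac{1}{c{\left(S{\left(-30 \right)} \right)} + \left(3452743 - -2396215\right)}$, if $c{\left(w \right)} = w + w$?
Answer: $\frac{1}{5849028} \approx 1.7097 \cdot 10^{-7}$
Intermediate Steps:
$c{\left(w \right)} = 2 w$
$\frac{1}{c{\left(S{\left(-30 \right)} \right)} + \left(3452743 - -2396215\right)} = \frac{1}{2 \left(5 - -30\right) + \left(3452743 - -2396215\right)} = \frac{1}{2 \left(5 + 30\right) + \left(3452743 + 2396215\right)} = \frac{1}{2 \cdot 35 + 5848958} = \frac{1}{70 + 5848958} = \frac{1}{5849028}$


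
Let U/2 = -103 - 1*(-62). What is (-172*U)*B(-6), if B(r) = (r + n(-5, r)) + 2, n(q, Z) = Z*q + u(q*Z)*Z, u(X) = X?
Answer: -2172016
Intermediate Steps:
U = -82 (U = 2*(-103 - 1*(-62)) = 2*(-103 + 62) = 2*(-41) = -82)
n(q, Z) = Z*q + q*Z² (n(q, Z) = Z*q + (q*Z)*Z = Z*q + (Z*q)*Z = Z*q + q*Z²)
B(r) = 2 + r - 5*r*(1 + r) (B(r) = (r + r*(-5)*(1 + r)) + 2 = (r - 5*r*(1 + r)) + 2 = 2 + r - 5*r*(1 + r))
(-172*U)*B(-6) = (-172*(-82))*(2 - 5*(-6)² - 4*(-6)) = 14104*(2 - 5*36 + 24) = 14104*(2 - 180 + 24) = 14104*(-154) = -2172016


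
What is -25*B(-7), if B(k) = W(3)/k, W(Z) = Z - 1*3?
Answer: 0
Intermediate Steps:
W(Z) = -3 + Z (W(Z) = Z - 3 = -3 + Z)
B(k) = 0 (B(k) = (-3 + 3)/k = 0/k = 0)
-25*B(-7) = -25*0 = 0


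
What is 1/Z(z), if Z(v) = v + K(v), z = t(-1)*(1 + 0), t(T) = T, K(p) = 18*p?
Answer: -1/19 ≈ -0.052632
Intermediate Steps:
z = -1 (z = -(1 + 0) = -1*1 = -1)
Z(v) = 19*v (Z(v) = v + 18*v = 19*v)
1/Z(z) = 1/(19*(-1)) = 1/(-19) = -1/19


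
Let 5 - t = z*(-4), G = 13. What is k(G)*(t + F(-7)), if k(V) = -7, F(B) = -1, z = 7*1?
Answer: -224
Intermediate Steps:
z = 7
t = 33 (t = 5 - 7*(-4) = 5 - 1*(-28) = 5 + 28 = 33)
k(G)*(t + F(-7)) = -7*(33 - 1) = -7*32 = -224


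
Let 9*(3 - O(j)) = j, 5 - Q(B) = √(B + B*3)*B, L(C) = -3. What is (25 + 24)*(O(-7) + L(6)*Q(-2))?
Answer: -4949/9 - 588*I*√2 ≈ -549.89 - 831.56*I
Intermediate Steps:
Q(B) = 5 - 2*B^(3/2) (Q(B) = 5 - √(B + B*3)*B = 5 - √(B + 3*B)*B = 5 - √(4*B)*B = 5 - 2*√B*B = 5 - 2*B^(3/2))
O(j) = 3 - j/9
(25 + 24)*(O(-7) + L(6)*Q(-2)) = (25 + 24)*((3 - ⅑*(-7)) - 3*(5 - (-4)*I*√2)) = 49*((3 + 7/9) - 3*(5 - (-4)*I*√2)) = 49*(34/9 - 3*(5 + 4*I*√2)) = 49*(34/9 + (-15 - 12*I*√2)) = 49*(-101/9 - 12*I*√2) = -4949/9 - 588*I*√2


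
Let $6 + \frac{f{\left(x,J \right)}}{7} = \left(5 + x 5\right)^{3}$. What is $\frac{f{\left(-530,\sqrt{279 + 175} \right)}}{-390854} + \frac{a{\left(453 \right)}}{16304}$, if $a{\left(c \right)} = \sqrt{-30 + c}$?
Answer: $\frac{129531402917}{390854} + \frac{3 \sqrt{47}}{16304} \approx 3.3141 \cdot 10^{5}$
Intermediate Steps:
$f{\left(x,J \right)} = -42 + 7 \left(5 + 5 x\right)^{3}$ ($f{\left(x,J \right)} = -42 + 7 \left(5 + x 5\right)^{3} = -42 + 7 \left(5 + 5 x\right)^{3}$)
$\frac{f{\left(-530,\sqrt{279 + 175} \right)}}{-390854} + \frac{a{\left(453 \right)}}{16304} = \frac{-42 + 875 \left(1 - 530\right)^{3}}{-390854} + \frac{\sqrt{-30 + 453}}{16304} = \left(-42 + 875 \left(-529\right)^{3}\right) \left(- \frac{1}{390854}\right) + \sqrt{423} \cdot \frac{1}{16304} = \left(-42 + 875 \left(-148035889\right)\right) \left(- \frac{1}{390854}\right) + 3 \sqrt{47} \cdot \frac{1}{16304} = \left(-42 - 129531402875\right) \left(- \frac{1}{390854}\right) + \frac{3 \sqrt{47}}{16304} = \left(-129531402917\right) \left(- \frac{1}{390854}\right) + \frac{3 \sqrt{47}}{16304} = \frac{129531402917}{390854} + \frac{3 \sqrt{47}}{16304}$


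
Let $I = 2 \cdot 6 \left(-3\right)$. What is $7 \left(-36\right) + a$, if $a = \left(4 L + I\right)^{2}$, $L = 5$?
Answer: $4$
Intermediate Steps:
$I = -36$ ($I = 12 \left(-3\right) = -36$)
$a = 256$ ($a = \left(4 \cdot 5 - 36\right)^{2} = \left(20 - 36\right)^{2} = \left(-16\right)^{2} = 256$)
$7 \left(-36\right) + a = 7 \left(-36\right) + 256 = -252 + 256 = 4$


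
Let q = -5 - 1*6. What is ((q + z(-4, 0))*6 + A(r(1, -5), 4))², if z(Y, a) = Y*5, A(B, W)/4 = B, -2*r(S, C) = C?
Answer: 30976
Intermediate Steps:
r(S, C) = -C/2
A(B, W) = 4*B
z(Y, a) = 5*Y
q = -11 (q = -5 - 6 = -11)
((q + z(-4, 0))*6 + A(r(1, -5), 4))² = ((-11 + 5*(-4))*6 + 4*(-½*(-5)))² = ((-11 - 20)*6 + 4*(5/2))² = (-31*6 + 10)² = (-186 + 10)² = (-176)² = 30976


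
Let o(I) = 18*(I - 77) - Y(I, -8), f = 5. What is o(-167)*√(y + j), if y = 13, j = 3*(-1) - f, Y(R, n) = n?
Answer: -4384*√5 ≈ -9802.9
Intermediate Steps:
j = -8 (j = 3*(-1) - 1*5 = -3 - 5 = -8)
o(I) = -1378 + 18*I (o(I) = 18*(I - 77) - 1*(-8) = 18*(-77 + I) + 8 = (-1386 + 18*I) + 8 = -1378 + 18*I)
o(-167)*√(y + j) = (-1378 + 18*(-167))*√(13 - 8) = (-1378 - 3006)*√5 = -4384*√5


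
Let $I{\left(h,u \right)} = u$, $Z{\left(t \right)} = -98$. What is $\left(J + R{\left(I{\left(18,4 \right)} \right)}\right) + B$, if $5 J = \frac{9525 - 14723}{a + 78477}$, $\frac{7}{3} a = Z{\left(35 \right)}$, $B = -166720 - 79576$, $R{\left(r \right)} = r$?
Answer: $- \frac{96589570298}{392175} \approx -2.4629 \cdot 10^{5}$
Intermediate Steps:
$B = -246296$ ($B = -166720 - 79576 = -246296$)
$a = -42$ ($a = \frac{3}{7} \left(-98\right) = -42$)
$J = - \frac{5198}{392175}$ ($J = \frac{\left(9525 - 14723\right) \frac{1}{-42 + 78477}}{5} = \frac{\left(-5198\right) \frac{1}{78435}}{5} = \frac{1}{5} \left(- \frac{5198}{78435}\right) = - \frac{5198}{392175} \approx -0.013254$)
$\left(J + R{\left(I{\left(18,4 \right)} \right)}\right) + B = \left(- \frac{5198}{392175} + 4\right) - 246296 = \frac{1563502}{392175} - 246296 = - \frac{96589570298}{392175}$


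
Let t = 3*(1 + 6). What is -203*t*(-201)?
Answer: 856863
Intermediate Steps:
t = 21 (t = 3*7 = 21)
-203*t*(-201) = -203*21*(-201) = -4263*(-201) = 856863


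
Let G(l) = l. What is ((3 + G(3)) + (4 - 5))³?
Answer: 125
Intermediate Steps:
((3 + G(3)) + (4 - 5))³ = ((3 + 3) + (4 - 5))³ = (6 - 1)³ = 5³ = 125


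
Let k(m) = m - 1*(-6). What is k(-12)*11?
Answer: -66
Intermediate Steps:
k(m) = 6 + m (k(m) = m + 6 = 6 + m)
k(-12)*11 = (6 - 12)*11 = -6*11 = -66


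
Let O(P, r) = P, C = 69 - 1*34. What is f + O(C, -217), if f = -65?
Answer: -30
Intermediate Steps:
C = 35 (C = 69 - 34 = 35)
f + O(C, -217) = -65 + 35 = -30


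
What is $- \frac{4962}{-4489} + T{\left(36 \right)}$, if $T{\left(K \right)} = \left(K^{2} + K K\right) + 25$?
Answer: $\frac{11752675}{4489} \approx 2618.1$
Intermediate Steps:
$T{\left(K \right)} = 25 + 2 K^{2}$ ($T{\left(K \right)} = \left(K^{2} + K^{2}\right) + 25 = 2 K^{2} + 25 = 25 + 2 K^{2}$)
$- \frac{4962}{-4489} + T{\left(36 \right)} = - \frac{4962}{-4489} + \left(25 + 2 \cdot 36^{2}\right) = \left(-4962\right) \left(- \frac{1}{4489}\right) + \left(25 + 2 \cdot 1296\right) = \frac{4962}{4489} + \left(25 + 2592\right) = \frac{4962}{4489} + 2617 = \frac{11752675}{4489}$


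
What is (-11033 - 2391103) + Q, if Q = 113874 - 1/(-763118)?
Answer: -1746213920915/763118 ≈ -2.2883e+6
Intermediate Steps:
Q = 86899299133/763118 (Q = 113874 - 1*(-1/763118) = 113874 + 1/763118 = 86899299133/763118 ≈ 1.1387e+5)
(-11033 - 2391103) + Q = (-11033 - 2391103) + 86899299133/763118 = -2402136 + 86899299133/763118 = -1746213920915/763118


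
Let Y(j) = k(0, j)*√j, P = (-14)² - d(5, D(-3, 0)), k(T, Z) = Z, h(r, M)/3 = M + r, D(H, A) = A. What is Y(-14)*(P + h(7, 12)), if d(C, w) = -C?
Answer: -3612*I*√14 ≈ -13515.0*I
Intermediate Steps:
h(r, M) = 3*M + 3*r (h(r, M) = 3*(M + r) = 3*M + 3*r)
P = 201 (P = (-14)² - (-1)*5 = 196 - 1*(-5) = 196 + 5 = 201)
Y(j) = j^(3/2) (Y(j) = j*√j = j^(3/2))
Y(-14)*(P + h(7, 12)) = (-14)^(3/2)*(201 + (3*12 + 3*7)) = (-14*I*√14)*(201 + (36 + 21)) = (-14*I*√14)*(201 + 57) = -14*I*√14*258 = -3612*I*√14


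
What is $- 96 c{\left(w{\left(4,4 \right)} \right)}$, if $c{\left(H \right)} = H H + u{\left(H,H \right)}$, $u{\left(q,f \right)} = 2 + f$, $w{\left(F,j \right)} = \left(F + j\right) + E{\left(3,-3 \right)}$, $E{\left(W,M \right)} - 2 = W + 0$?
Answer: $-17664$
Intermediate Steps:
$E{\left(W,M \right)} = 2 + W$ ($E{\left(W,M \right)} = 2 + \left(W + 0\right) = 2 + W$)
$w{\left(F,j \right)} = 5 + F + j$ ($w{\left(F,j \right)} = \left(F + j\right) + \left(2 + 3\right) = \left(F + j\right) + 5 = 5 + F + j$)
$c{\left(H \right)} = 2 + H + H^{2}$ ($c{\left(H \right)} = H H + \left(2 + H\right) = H^{2} + \left(2 + H\right) = 2 + H + H^{2}$)
$- 96 c{\left(w{\left(4,4 \right)} \right)} = - 96 \left(2 + \left(5 + 4 + 4\right) + \left(5 + 4 + 4\right)^{2}\right) = - 96 \left(2 + 13 + 13^{2}\right) = - 96 \left(2 + 13 + 169\right) = \left(-96\right) 184 = -17664$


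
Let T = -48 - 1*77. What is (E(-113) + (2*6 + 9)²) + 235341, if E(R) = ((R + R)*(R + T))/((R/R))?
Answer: 289570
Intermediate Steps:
T = -125 (T = -48 - 77 = -125)
E(R) = 2*R*(-125 + R) (E(R) = ((R + R)*(R - 125))/((R/R)) = ((2*R)*(-125 + R))/1 = (2*R*(-125 + R))*1 = 2*R*(-125 + R))
(E(-113) + (2*6 + 9)²) + 235341 = (2*(-113)*(-125 - 113) + (2*6 + 9)²) + 235341 = (2*(-113)*(-238) + (12 + 9)²) + 235341 = (53788 + 21²) + 235341 = (53788 + 441) + 235341 = 54229 + 235341 = 289570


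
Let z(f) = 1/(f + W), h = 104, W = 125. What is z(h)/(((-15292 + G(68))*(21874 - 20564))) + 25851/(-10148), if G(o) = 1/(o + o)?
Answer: -8064122546794759/3165630559663860 ≈ -2.5474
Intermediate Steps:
G(o) = 1/(2*o)
z(f) = 1/(125 + f) (z(f) = 1/(f + 125) = 1/(125 + f))
z(h)/(((-15292 + G(68))*(21874 - 20564))) + 25851/(-10148) = 1/((125 + 104)*(((-15292 + (½)/68)*(21874 - 20564)))) + 25851/(-10148) = 1/(229*(((-15292 + (½)*(1/68))*1310))) + 25851*(-1/10148) = 1/(229*(((-15292 + 1/136)*1310))) - 25851/10148 = 1/(229*((-2079711/136*1310))) - 25851/10148 = 1/(229*(-1362210705/68)) - 25851/10148 = (1/229)*(-68/1362210705) - 25851/10148 = -68/311946251445 - 25851/10148 = -8064122546794759/3165630559663860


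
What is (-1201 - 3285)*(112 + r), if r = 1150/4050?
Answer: -40800170/81 ≈ -5.0371e+5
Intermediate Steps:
r = 23/81 (r = 1150*(1/4050) = 23/81 ≈ 0.28395)
(-1201 - 3285)*(112 + r) = (-1201 - 3285)*(112 + 23/81) = -4486*9095/81 = -40800170/81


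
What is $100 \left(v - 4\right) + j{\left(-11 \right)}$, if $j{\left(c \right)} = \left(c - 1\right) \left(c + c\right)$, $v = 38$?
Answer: $3664$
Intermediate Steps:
$j{\left(c \right)} = 2 c \left(-1 + c\right)$ ($j{\left(c \right)} = \left(-1 + c\right) 2 c = 2 c \left(-1 + c\right)$)
$100 \left(v - 4\right) + j{\left(-11 \right)} = 100 \left(38 - 4\right) + 2 \left(-11\right) \left(-1 - 11\right) = 100 \left(38 - 4\right) + 2 \left(-11\right) \left(-12\right) = 100 \cdot 34 + 264 = 3400 + 264 = 3664$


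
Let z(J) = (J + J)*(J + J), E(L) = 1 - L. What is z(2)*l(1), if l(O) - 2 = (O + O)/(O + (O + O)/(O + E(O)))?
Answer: 128/3 ≈ 42.667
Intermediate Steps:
l(O) = 8/3 (l(O) = 2 + (O + O)/(O + (O + O)/(O + (1 - O))) = 2 + (2*O)/(O + (2*O)/1) = 2 + (2*O)/(O + (2*O)*1) = 2 + (2*O)/(O + 2*O) = 2 + (2*O)/((3*O)) = 2 + (2*O)*(1/(3*O)) = 2 + ⅔ = 8/3)
z(J) = 4*J² (z(J) = (2*J)*(2*J) = 4*J²)
z(2)*l(1) = (4*2²)*(8/3) = (4*4)*(8/3) = 16*(8/3) = 128/3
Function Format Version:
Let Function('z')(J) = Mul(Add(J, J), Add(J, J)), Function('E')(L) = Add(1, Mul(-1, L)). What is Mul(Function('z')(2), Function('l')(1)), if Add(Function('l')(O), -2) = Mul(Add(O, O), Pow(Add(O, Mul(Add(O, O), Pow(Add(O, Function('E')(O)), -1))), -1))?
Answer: Rational(128, 3) ≈ 42.667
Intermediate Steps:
Function('l')(O) = Rational(8, 3) (Function('l')(O) = Add(2, Mul(Add(O, O), Pow(Add(O, Mul(Add(O, O), Pow(Add(O, Add(1, Mul(-1, O))), -1))), -1))) = Add(2, Mul(Mul(2, O), Pow(Add(O, Mul(Mul(2, O), Pow(1, -1))), -1))) = Add(2, Mul(Mul(2, O), Pow(Add(O, Mul(Mul(2, O), 1)), -1))) = Add(2, Mul(Mul(2, O), Pow(Add(O, Mul(2, O)), -1))) = Add(2, Mul(Mul(2, O), Pow(Mul(3, O), -1))) = Add(2, Mul(Mul(2, O), Mul(Rational(1, 3), Pow(O, -1)))) = Add(2, Rational(2, 3)) = Rational(8, 3))
Function('z')(J) = Mul(4, Pow(J, 2)) (Function('z')(J) = Mul(Mul(2, J), Mul(2, J)) = Mul(4, Pow(J, 2)))
Mul(Function('z')(2), Function('l')(1)) = Mul(Mul(4, Pow(2, 2)), Rational(8, 3)) = Mul(Mul(4, 4), Rational(8, 3)) = Mul(16, Rational(8, 3)) = Rational(128, 3)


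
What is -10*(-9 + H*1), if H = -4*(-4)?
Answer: -70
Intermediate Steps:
H = 16
-10*(-9 + H*1) = -10*(-9 + 16*1) = -10*(-9 + 16) = -10*7 = -70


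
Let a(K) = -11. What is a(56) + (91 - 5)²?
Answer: 7385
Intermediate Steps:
a(56) + (91 - 5)² = -11 + (91 - 5)² = -11 + 86² = -11 + 7396 = 7385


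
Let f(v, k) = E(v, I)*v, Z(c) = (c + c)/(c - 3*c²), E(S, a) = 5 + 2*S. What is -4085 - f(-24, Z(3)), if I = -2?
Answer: -5117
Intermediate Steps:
Z(c) = 2*c/(c - 3*c²) (Z(c) = (2*c)/(c - 3*c²) = 2*c/(c - 3*c²))
f(v, k) = v*(5 + 2*v) (f(v, k) = (5 + 2*v)*v = v*(5 + 2*v))
-4085 - f(-24, Z(3)) = -4085 - (-24)*(5 + 2*(-24)) = -4085 - (-24)*(5 - 48) = -4085 - (-24)*(-43) = -4085 - 1*1032 = -4085 - 1032 = -5117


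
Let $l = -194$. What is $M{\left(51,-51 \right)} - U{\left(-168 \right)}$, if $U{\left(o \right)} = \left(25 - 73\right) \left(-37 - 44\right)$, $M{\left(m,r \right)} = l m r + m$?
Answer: $500757$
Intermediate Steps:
$M{\left(m,r \right)} = m - 194 m r$ ($M{\left(m,r \right)} = - 194 m r + m = m - 194 m r$)
$U{\left(o \right)} = 3888$ ($U{\left(o \right)} = \left(-48\right) \left(-81\right) = 3888$)
$M{\left(51,-51 \right)} - U{\left(-168 \right)} = 51 \left(1 - -9894\right) - 3888 = 51 \left(1 + 9894\right) - 3888 = 51 \cdot 9895 - 3888 = 504645 - 3888 = 500757$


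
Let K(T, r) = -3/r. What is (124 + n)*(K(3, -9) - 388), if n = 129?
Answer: -294239/3 ≈ -98080.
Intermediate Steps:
(124 + n)*(K(3, -9) - 388) = (124 + 129)*(-3/(-9) - 388) = 253*(-3*(-⅑) - 388) = 253*(⅓ - 388) = 253*(-1163/3) = -294239/3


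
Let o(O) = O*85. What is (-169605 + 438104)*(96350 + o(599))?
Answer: 39540505235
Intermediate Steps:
o(O) = 85*O
(-169605 + 438104)*(96350 + o(599)) = (-169605 + 438104)*(96350 + 85*599) = 268499*(96350 + 50915) = 268499*147265 = 39540505235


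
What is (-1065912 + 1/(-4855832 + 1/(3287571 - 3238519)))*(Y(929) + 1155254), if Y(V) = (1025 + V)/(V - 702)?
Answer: -66580690975841248961527696/54068737576701 ≈ -1.2314e+12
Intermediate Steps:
Y(V) = (1025 + V)/(-702 + V)
(-1065912 + 1/(-4855832 + 1/(3287571 - 3238519)))*(Y(929) + 1155254) = (-1065912 + 1/(-4855832 + 1/(3287571 - 3238519)))*((1025 + 929)/(-702 + 929) + 1155254) = (-1065912 + 1/(-4855832 + 1/49052))*(1954/227 + 1155254) = (-1065912 + 1/(-4855832 + 1/49052))*((1/227)*1954 + 1155254) = (-1065912 + 1/(-238188271263/49052))*(1954/227 + 1155254) = (-1065912 - 49052/238188271263)*(262244612/227) = -253887736598535908/238188271263*262244612/227 = -66580690975841248961527696/54068737576701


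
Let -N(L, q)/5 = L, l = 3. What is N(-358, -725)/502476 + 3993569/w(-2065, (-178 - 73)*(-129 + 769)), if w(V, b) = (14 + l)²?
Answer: 1003336547077/72607782 ≈ 13819.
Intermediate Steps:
N(L, q) = -5*L
w(V, b) = 289 (w(V, b) = (14 + 3)² = 17² = 289)
N(-358, -725)/502476 + 3993569/w(-2065, (-178 - 73)*(-129 + 769)) = -5*(-358)/502476 + 3993569/289 = 1790*(1/502476) + 3993569*(1/289) = 895/251238 + 3993569/289 = 1003336547077/72607782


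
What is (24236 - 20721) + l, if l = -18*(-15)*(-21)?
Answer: -2155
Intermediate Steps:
l = -5670 (l = 270*(-21) = -5670)
(24236 - 20721) + l = (24236 - 20721) - 5670 = 3515 - 5670 = -2155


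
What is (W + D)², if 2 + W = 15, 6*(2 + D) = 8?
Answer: 1369/9 ≈ 152.11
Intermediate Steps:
D = -⅔ (D = -2 + (⅙)*8 = -2 + 4/3 = -⅔ ≈ -0.66667)
W = 13 (W = -2 + 15 = 13)
(W + D)² = (13 - ⅔)² = (37/3)² = 1369/9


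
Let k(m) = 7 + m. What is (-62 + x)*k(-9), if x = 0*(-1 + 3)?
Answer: 124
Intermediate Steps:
x = 0 (x = 0*2 = 0)
(-62 + x)*k(-9) = (-62 + 0)*(7 - 9) = -62*(-2) = 124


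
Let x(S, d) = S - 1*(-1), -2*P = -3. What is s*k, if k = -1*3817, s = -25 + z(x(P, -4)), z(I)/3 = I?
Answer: 133595/2 ≈ 66798.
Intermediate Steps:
P = 3/2 (P = -½*(-3) = 3/2 ≈ 1.5000)
x(S, d) = 1 + S (x(S, d) = S + 1 = 1 + S)
z(I) = 3*I
s = -35/2 (s = -25 + 3*(1 + 3/2) = -25 + 3*(5/2) = -25 + 15/2 = -35/2 ≈ -17.500)
k = -3817
s*k = -35/2*(-3817) = 133595/2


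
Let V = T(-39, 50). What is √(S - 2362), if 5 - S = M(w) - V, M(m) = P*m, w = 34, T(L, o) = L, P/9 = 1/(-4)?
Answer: I*√9278/2 ≈ 48.161*I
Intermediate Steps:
P = -9/4 (P = 9/(-4) = 9*(-¼) = -9/4 ≈ -2.2500)
M(m) = -9*m/4
V = -39
S = 85/2 (S = 5 - (-9/4*34 - 1*(-39)) = 5 - (-153/2 + 39) = 5 - 1*(-75/2) = 5 + 75/2 = 85/2 ≈ 42.500)
√(S - 2362) = √(85/2 - 2362) = √(-4639/2) = I*√9278/2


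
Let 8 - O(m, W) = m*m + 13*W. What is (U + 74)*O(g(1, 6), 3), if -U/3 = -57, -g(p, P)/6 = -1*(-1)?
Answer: -16415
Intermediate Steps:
g(p, P) = -6 (g(p, P) = -(-6)*(-1) = -6*1 = -6)
O(m, W) = 8 - m² - 13*W (O(m, W) = 8 - (m*m + 13*W) = 8 - (m² + 13*W) = 8 + (-m² - 13*W) = 8 - m² - 13*W)
U = 171 (U = -3*(-57) = 171)
(U + 74)*O(g(1, 6), 3) = (171 + 74)*(8 - 1*(-6)² - 13*3) = 245*(8 - 1*36 - 39) = 245*(8 - 36 - 39) = 245*(-67) = -16415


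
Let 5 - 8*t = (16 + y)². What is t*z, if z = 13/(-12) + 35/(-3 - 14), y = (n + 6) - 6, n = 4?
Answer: 253195/1632 ≈ 155.14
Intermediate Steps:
y = 4 (y = (4 + 6) - 6 = 10 - 6 = 4)
t = -395/8 (t = 5/8 - (16 + 4)²/8 = 5/8 - ⅛*20² = 5/8 - ⅛*400 = 5/8 - 50 = -395/8 ≈ -49.375)
z = -641/204 (z = 13*(-1/12) + 35/(-17) = -13/12 + 35*(-1/17) = -13/12 - 35/17 = -641/204 ≈ -3.1422)
t*z = -395/8*(-641/204) = 253195/1632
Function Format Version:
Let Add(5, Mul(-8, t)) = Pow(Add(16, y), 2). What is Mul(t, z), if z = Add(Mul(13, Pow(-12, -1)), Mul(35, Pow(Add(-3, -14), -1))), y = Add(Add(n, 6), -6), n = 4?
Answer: Rational(253195, 1632) ≈ 155.14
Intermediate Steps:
y = 4 (y = Add(Add(4, 6), -6) = Add(10, -6) = 4)
t = Rational(-395, 8) (t = Add(Rational(5, 8), Mul(Rational(-1, 8), Pow(Add(16, 4), 2))) = Add(Rational(5, 8), Mul(Rational(-1, 8), Pow(20, 2))) = Add(Rational(5, 8), Mul(Rational(-1, 8), 400)) = Add(Rational(5, 8), -50) = Rational(-395, 8) ≈ -49.375)
z = Rational(-641, 204) (z = Add(Mul(13, Rational(-1, 12)), Mul(35, Pow(-17, -1))) = Add(Rational(-13, 12), Mul(35, Rational(-1, 17))) = Add(Rational(-13, 12), Rational(-35, 17)) = Rational(-641, 204) ≈ -3.1422)
Mul(t, z) = Mul(Rational(-395, 8), Rational(-641, 204)) = Rational(253195, 1632)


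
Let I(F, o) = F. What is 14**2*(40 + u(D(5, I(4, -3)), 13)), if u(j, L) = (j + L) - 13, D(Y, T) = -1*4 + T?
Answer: 7840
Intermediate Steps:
D(Y, T) = -4 + T
u(j, L) = -13 + L + j (u(j, L) = (L + j) - 13 = -13 + L + j)
14**2*(40 + u(D(5, I(4, -3)), 13)) = 14**2*(40 + (-13 + 13 + (-4 + 4))) = 196*(40 + (-13 + 13 + 0)) = 196*(40 + 0) = 196*40 = 7840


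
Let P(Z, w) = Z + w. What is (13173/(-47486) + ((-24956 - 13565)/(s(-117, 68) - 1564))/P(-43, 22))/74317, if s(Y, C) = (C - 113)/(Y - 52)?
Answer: -54606038051/2797850603975406 ≈ -1.9517e-5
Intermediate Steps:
s(Y, C) = (-113 + C)/(-52 + Y)
(13173/(-47486) + ((-24956 - 13565)/(s(-117, 68) - 1564))/P(-43, 22))/74317 = (13173/(-47486) + ((-24956 - 13565)/((-113 + 68)/(-52 - 117) - 1564))/(-43 + 22))/74317 = (13173*(-1/47486) - 38521/(-45/(-169) - 1564)/(-21))*(1/74317) = (-13173/47486 - 38521/(-1/169*(-45) - 1564)*(-1/21))*(1/74317) = (-13173/47486 - 38521/(45/169 - 1564)*(-1/21))*(1/74317) = (-13173/47486 - 38521/(-264271/169)*(-1/21))*(1/74317) = (-13173/47486 - 38521*(-169/264271)*(-1/21))*(1/74317) = (-13173/47486 + (930007/37753)*(-1/21))*(1/74317) = (-13173/47486 - 930007/792813)*(1/74317) = -54606038051/37647518118*1/74317 = -54606038051/2797850603975406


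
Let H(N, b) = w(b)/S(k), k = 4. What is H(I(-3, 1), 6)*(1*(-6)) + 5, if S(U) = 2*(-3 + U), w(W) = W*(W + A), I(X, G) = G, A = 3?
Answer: -157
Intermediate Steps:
w(W) = W*(3 + W) (w(W) = W*(W + 3) = W*(3 + W))
S(U) = -6 + 2*U
H(N, b) = b*(3 + b)/2 (H(N, b) = (b*(3 + b))/(-6 + 2*4) = (b*(3 + b))/(-6 + 8) = (b*(3 + b))/2 = (b*(3 + b))*(1/2) = b*(3 + b)/2)
H(I(-3, 1), 6)*(1*(-6)) + 5 = ((1/2)*6*(3 + 6))*(1*(-6)) + 5 = ((1/2)*6*9)*(-6) + 5 = 27*(-6) + 5 = -162 + 5 = -157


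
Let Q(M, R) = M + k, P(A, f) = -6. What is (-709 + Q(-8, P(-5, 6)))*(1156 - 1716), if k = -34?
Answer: 420560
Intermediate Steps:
Q(M, R) = -34 + M (Q(M, R) = M - 34 = -34 + M)
(-709 + Q(-8, P(-5, 6)))*(1156 - 1716) = (-709 + (-34 - 8))*(1156 - 1716) = (-709 - 42)*(-560) = -751*(-560) = 420560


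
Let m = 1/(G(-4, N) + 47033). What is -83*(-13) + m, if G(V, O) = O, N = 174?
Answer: 50936354/47207 ≈ 1079.0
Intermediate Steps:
m = 1/47207 (m = 1/(174 + 47033) = 1/47207 ≈ 2.1183e-5)
-83*(-13) + m = -83*(-13) + 1/47207 = 1079 + 1/47207 = 50936354/47207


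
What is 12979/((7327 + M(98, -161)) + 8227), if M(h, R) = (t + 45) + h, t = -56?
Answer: 12979/15641 ≈ 0.82981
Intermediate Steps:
M(h, R) = -11 + h (M(h, R) = (-56 + 45) + h = -11 + h)
12979/((7327 + M(98, -161)) + 8227) = 12979/((7327 + (-11 + 98)) + 8227) = 12979/((7327 + 87) + 8227) = 12979/(7414 + 8227) = 12979/15641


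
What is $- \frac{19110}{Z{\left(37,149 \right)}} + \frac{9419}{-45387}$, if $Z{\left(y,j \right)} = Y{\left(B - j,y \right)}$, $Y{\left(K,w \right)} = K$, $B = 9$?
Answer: $\frac{12371813}{90774} \approx 136.29$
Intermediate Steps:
$Z{\left(y,j \right)} = 9 - j$
$- \frac{19110}{Z{\left(37,149 \right)}} + \frac{9419}{-45387} = - \frac{19110}{9 - 149} + \frac{9419}{-45387} = - \frac{19110}{9 - 149} + 9419 \left(- \frac{1}{45387}\right) = - \frac{19110}{-140} - \frac{9419}{45387} = \left(-19110\right) \left(- \frac{1}{140}\right) - \frac{9419}{45387} = \frac{273}{2} - \frac{9419}{45387} = \frac{12371813}{90774}$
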